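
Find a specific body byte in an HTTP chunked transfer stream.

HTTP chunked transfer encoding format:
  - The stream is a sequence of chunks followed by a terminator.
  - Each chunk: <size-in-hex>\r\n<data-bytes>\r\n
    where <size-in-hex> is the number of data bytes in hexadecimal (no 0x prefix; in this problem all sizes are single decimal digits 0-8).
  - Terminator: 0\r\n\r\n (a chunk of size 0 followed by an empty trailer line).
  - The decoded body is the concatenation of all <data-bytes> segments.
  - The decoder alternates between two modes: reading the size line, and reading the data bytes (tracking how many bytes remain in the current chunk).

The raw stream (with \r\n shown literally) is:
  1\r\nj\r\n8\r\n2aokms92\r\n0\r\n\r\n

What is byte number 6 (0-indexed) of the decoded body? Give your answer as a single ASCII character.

Answer: s

Derivation:
Chunk 1: stream[0..1]='1' size=0x1=1, data at stream[3..4]='j' -> body[0..1], body so far='j'
Chunk 2: stream[6..7]='8' size=0x8=8, data at stream[9..17]='2aokms92' -> body[1..9], body so far='j2aokms92'
Chunk 3: stream[19..20]='0' size=0 (terminator). Final body='j2aokms92' (9 bytes)
Body byte 6 = 's'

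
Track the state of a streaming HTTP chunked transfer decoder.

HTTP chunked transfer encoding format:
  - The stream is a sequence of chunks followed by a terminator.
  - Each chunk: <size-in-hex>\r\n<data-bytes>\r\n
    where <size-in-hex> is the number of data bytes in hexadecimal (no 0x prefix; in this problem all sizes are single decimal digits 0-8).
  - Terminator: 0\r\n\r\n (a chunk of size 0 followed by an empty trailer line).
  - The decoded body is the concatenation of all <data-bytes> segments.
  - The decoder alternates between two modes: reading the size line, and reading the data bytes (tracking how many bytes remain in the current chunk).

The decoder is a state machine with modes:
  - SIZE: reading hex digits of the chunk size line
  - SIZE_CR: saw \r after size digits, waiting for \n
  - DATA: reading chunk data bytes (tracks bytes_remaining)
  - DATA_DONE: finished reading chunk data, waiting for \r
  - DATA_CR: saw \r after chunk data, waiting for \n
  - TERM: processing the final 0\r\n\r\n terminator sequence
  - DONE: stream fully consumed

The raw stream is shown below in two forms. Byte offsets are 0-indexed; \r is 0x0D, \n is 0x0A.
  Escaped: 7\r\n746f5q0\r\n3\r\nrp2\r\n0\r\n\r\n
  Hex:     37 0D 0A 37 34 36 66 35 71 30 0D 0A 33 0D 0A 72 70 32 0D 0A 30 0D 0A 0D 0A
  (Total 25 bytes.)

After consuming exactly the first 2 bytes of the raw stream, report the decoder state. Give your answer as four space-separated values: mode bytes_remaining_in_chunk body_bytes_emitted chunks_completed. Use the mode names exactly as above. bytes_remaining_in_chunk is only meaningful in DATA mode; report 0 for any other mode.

Answer: SIZE_CR 0 0 0

Derivation:
Byte 0 = '7': mode=SIZE remaining=0 emitted=0 chunks_done=0
Byte 1 = 0x0D: mode=SIZE_CR remaining=0 emitted=0 chunks_done=0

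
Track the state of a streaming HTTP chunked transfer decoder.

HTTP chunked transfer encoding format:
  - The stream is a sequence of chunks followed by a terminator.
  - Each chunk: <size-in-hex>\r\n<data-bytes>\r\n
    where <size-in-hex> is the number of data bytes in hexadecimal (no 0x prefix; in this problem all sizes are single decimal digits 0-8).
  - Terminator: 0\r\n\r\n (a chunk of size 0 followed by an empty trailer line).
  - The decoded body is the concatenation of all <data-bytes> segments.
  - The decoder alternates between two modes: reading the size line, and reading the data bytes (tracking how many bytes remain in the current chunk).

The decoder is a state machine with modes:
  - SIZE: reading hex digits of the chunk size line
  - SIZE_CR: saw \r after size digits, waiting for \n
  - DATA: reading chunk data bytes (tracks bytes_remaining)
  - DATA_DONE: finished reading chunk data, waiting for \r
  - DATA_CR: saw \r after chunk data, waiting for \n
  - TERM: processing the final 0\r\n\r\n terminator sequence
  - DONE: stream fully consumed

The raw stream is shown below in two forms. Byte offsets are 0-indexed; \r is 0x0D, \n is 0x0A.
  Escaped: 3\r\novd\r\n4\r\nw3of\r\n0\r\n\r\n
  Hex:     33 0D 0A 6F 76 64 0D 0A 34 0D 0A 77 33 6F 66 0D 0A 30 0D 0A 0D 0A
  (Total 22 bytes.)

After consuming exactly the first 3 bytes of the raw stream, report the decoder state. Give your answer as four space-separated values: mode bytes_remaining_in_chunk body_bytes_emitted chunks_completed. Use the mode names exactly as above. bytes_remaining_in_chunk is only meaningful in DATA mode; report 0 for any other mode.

Byte 0 = '3': mode=SIZE remaining=0 emitted=0 chunks_done=0
Byte 1 = 0x0D: mode=SIZE_CR remaining=0 emitted=0 chunks_done=0
Byte 2 = 0x0A: mode=DATA remaining=3 emitted=0 chunks_done=0

Answer: DATA 3 0 0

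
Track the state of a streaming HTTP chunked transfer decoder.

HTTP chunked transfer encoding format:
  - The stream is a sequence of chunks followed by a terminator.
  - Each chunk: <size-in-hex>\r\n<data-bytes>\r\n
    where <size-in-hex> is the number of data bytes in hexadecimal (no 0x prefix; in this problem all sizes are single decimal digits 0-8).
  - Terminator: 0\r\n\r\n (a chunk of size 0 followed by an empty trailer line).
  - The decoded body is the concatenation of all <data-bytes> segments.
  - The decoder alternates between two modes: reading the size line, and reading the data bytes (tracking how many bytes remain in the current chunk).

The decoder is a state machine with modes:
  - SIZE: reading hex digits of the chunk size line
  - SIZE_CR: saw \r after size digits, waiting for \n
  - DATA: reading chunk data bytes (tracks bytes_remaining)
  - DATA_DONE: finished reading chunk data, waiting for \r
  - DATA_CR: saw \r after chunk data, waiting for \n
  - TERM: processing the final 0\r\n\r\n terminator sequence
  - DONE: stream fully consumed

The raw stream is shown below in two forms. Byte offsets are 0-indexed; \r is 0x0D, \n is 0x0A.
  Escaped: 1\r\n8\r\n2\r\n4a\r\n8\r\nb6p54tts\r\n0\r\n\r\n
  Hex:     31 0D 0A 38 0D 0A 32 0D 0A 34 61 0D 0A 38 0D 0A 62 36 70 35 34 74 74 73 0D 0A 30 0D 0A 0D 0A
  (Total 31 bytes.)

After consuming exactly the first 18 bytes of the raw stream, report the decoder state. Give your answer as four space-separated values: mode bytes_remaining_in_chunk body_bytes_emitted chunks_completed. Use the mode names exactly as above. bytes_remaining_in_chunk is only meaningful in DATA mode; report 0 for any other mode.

Byte 0 = '1': mode=SIZE remaining=0 emitted=0 chunks_done=0
Byte 1 = 0x0D: mode=SIZE_CR remaining=0 emitted=0 chunks_done=0
Byte 2 = 0x0A: mode=DATA remaining=1 emitted=0 chunks_done=0
Byte 3 = '8': mode=DATA_DONE remaining=0 emitted=1 chunks_done=0
Byte 4 = 0x0D: mode=DATA_CR remaining=0 emitted=1 chunks_done=0
Byte 5 = 0x0A: mode=SIZE remaining=0 emitted=1 chunks_done=1
Byte 6 = '2': mode=SIZE remaining=0 emitted=1 chunks_done=1
Byte 7 = 0x0D: mode=SIZE_CR remaining=0 emitted=1 chunks_done=1
Byte 8 = 0x0A: mode=DATA remaining=2 emitted=1 chunks_done=1
Byte 9 = '4': mode=DATA remaining=1 emitted=2 chunks_done=1
Byte 10 = 'a': mode=DATA_DONE remaining=0 emitted=3 chunks_done=1
Byte 11 = 0x0D: mode=DATA_CR remaining=0 emitted=3 chunks_done=1
Byte 12 = 0x0A: mode=SIZE remaining=0 emitted=3 chunks_done=2
Byte 13 = '8': mode=SIZE remaining=0 emitted=3 chunks_done=2
Byte 14 = 0x0D: mode=SIZE_CR remaining=0 emitted=3 chunks_done=2
Byte 15 = 0x0A: mode=DATA remaining=8 emitted=3 chunks_done=2
Byte 16 = 'b': mode=DATA remaining=7 emitted=4 chunks_done=2
Byte 17 = '6': mode=DATA remaining=6 emitted=5 chunks_done=2

Answer: DATA 6 5 2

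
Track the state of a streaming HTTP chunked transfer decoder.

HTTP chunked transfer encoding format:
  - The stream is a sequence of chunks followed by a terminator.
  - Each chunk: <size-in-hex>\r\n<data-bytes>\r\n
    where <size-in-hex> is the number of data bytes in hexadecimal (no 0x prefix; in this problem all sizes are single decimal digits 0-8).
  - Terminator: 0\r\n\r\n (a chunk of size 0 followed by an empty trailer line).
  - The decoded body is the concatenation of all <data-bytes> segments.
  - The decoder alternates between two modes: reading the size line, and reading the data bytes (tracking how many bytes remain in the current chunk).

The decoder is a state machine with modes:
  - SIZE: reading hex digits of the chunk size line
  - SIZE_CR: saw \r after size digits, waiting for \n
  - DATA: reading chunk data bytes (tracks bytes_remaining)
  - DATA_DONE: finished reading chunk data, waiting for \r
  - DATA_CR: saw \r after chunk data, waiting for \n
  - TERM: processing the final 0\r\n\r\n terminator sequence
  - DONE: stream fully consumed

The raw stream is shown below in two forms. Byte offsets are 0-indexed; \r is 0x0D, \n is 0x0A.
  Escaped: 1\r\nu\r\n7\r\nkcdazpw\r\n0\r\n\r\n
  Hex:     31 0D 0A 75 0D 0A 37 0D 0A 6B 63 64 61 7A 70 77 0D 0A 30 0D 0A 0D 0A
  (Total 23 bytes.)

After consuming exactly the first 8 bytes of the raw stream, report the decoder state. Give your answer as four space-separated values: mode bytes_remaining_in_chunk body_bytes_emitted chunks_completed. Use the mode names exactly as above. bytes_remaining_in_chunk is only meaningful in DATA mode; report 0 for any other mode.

Byte 0 = '1': mode=SIZE remaining=0 emitted=0 chunks_done=0
Byte 1 = 0x0D: mode=SIZE_CR remaining=0 emitted=0 chunks_done=0
Byte 2 = 0x0A: mode=DATA remaining=1 emitted=0 chunks_done=0
Byte 3 = 'u': mode=DATA_DONE remaining=0 emitted=1 chunks_done=0
Byte 4 = 0x0D: mode=DATA_CR remaining=0 emitted=1 chunks_done=0
Byte 5 = 0x0A: mode=SIZE remaining=0 emitted=1 chunks_done=1
Byte 6 = '7': mode=SIZE remaining=0 emitted=1 chunks_done=1
Byte 7 = 0x0D: mode=SIZE_CR remaining=0 emitted=1 chunks_done=1

Answer: SIZE_CR 0 1 1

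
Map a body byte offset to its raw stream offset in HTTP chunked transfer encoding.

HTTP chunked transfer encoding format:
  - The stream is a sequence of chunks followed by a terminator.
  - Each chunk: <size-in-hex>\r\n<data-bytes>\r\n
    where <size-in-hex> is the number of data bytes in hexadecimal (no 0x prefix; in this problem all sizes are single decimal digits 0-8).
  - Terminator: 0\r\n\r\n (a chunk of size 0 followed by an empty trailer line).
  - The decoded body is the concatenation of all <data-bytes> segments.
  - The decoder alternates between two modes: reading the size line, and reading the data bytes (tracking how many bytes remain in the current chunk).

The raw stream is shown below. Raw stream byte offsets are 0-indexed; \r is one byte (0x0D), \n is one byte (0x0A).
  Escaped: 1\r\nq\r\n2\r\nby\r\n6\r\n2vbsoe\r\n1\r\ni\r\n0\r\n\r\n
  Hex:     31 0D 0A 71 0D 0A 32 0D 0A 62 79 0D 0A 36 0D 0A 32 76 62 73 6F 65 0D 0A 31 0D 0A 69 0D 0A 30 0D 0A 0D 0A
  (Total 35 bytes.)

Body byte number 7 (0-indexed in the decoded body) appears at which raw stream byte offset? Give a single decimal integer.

Chunk 1: stream[0..1]='1' size=0x1=1, data at stream[3..4]='q' -> body[0..1], body so far='q'
Chunk 2: stream[6..7]='2' size=0x2=2, data at stream[9..11]='by' -> body[1..3], body so far='qby'
Chunk 3: stream[13..14]='6' size=0x6=6, data at stream[16..22]='2vbsoe' -> body[3..9], body so far='qby2vbsoe'
Chunk 4: stream[24..25]='1' size=0x1=1, data at stream[27..28]='i' -> body[9..10], body so far='qby2vbsoei'
Chunk 5: stream[30..31]='0' size=0 (terminator). Final body='qby2vbsoei' (10 bytes)
Body byte 7 at stream offset 20

Answer: 20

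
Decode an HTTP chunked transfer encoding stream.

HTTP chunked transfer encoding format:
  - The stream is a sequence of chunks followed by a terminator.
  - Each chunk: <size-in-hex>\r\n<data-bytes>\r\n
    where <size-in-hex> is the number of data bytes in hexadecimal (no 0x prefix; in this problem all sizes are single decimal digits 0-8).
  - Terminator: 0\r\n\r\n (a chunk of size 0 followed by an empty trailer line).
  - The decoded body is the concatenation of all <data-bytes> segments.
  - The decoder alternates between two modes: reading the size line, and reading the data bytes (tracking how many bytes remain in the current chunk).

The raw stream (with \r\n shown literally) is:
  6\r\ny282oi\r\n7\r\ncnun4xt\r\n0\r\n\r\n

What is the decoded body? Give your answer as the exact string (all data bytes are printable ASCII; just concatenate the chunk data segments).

Chunk 1: stream[0..1]='6' size=0x6=6, data at stream[3..9]='y282oi' -> body[0..6], body so far='y282oi'
Chunk 2: stream[11..12]='7' size=0x7=7, data at stream[14..21]='cnun4xt' -> body[6..13], body so far='y282oicnun4xt'
Chunk 3: stream[23..24]='0' size=0 (terminator). Final body='y282oicnun4xt' (13 bytes)

Answer: y282oicnun4xt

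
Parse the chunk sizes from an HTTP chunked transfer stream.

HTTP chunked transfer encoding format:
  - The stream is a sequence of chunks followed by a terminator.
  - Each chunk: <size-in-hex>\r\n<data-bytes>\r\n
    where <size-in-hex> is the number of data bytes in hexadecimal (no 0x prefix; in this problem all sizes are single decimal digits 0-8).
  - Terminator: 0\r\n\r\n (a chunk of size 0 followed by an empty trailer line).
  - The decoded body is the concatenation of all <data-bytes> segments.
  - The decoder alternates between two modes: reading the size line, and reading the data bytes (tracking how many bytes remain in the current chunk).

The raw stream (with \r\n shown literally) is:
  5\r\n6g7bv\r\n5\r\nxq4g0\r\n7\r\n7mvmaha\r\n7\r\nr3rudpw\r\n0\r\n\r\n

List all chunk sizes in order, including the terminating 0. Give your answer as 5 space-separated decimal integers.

Chunk 1: stream[0..1]='5' size=0x5=5, data at stream[3..8]='6g7bv' -> body[0..5], body so far='6g7bv'
Chunk 2: stream[10..11]='5' size=0x5=5, data at stream[13..18]='xq4g0' -> body[5..10], body so far='6g7bvxq4g0'
Chunk 3: stream[20..21]='7' size=0x7=7, data at stream[23..30]='7mvmaha' -> body[10..17], body so far='6g7bvxq4g07mvmaha'
Chunk 4: stream[32..33]='7' size=0x7=7, data at stream[35..42]='r3rudpw' -> body[17..24], body so far='6g7bvxq4g07mvmahar3rudpw'
Chunk 5: stream[44..45]='0' size=0 (terminator). Final body='6g7bvxq4g07mvmahar3rudpw' (24 bytes)

Answer: 5 5 7 7 0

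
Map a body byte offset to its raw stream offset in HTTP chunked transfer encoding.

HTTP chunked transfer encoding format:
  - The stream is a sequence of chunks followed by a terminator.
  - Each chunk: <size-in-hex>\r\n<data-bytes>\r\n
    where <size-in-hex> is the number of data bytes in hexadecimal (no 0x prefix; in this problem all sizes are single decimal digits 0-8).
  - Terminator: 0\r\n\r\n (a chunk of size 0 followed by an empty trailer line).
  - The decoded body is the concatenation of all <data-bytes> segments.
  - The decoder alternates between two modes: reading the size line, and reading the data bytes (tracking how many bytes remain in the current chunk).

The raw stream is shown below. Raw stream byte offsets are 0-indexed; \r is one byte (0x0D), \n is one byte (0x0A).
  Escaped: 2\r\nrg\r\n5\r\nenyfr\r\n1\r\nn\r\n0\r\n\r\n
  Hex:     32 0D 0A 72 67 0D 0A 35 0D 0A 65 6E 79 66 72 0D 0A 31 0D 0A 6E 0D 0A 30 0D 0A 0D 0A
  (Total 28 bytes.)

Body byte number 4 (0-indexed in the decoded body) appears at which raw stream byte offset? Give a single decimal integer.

Answer: 12

Derivation:
Chunk 1: stream[0..1]='2' size=0x2=2, data at stream[3..5]='rg' -> body[0..2], body so far='rg'
Chunk 2: stream[7..8]='5' size=0x5=5, data at stream[10..15]='enyfr' -> body[2..7], body so far='rgenyfr'
Chunk 3: stream[17..18]='1' size=0x1=1, data at stream[20..21]='n' -> body[7..8], body so far='rgenyfrn'
Chunk 4: stream[23..24]='0' size=0 (terminator). Final body='rgenyfrn' (8 bytes)
Body byte 4 at stream offset 12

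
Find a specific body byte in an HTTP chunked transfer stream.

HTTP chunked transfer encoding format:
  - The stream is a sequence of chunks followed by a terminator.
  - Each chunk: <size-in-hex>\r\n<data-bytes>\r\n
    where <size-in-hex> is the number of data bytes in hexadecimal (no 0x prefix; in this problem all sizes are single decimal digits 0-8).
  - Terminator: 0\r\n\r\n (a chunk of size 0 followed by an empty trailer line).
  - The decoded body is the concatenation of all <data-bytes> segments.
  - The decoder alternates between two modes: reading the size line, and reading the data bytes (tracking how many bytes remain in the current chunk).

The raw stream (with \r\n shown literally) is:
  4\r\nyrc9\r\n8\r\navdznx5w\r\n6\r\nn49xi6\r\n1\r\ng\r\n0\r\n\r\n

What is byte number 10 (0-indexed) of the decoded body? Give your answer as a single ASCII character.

Answer: 5

Derivation:
Chunk 1: stream[0..1]='4' size=0x4=4, data at stream[3..7]='yrc9' -> body[0..4], body so far='yrc9'
Chunk 2: stream[9..10]='8' size=0x8=8, data at stream[12..20]='avdznx5w' -> body[4..12], body so far='yrc9avdznx5w'
Chunk 3: stream[22..23]='6' size=0x6=6, data at stream[25..31]='n49xi6' -> body[12..18], body so far='yrc9avdznx5wn49xi6'
Chunk 4: stream[33..34]='1' size=0x1=1, data at stream[36..37]='g' -> body[18..19], body so far='yrc9avdznx5wn49xi6g'
Chunk 5: stream[39..40]='0' size=0 (terminator). Final body='yrc9avdznx5wn49xi6g' (19 bytes)
Body byte 10 = '5'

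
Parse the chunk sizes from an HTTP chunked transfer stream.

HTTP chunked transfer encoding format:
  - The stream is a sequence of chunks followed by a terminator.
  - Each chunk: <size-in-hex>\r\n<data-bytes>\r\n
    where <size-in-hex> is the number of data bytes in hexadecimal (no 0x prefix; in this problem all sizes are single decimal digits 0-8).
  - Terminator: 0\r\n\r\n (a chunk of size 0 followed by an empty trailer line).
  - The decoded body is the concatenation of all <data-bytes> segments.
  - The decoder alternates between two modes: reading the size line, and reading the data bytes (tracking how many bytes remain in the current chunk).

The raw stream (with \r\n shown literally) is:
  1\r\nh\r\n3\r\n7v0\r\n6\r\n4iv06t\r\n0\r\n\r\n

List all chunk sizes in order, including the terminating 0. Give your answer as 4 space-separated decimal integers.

Chunk 1: stream[0..1]='1' size=0x1=1, data at stream[3..4]='h' -> body[0..1], body so far='h'
Chunk 2: stream[6..7]='3' size=0x3=3, data at stream[9..12]='7v0' -> body[1..4], body so far='h7v0'
Chunk 3: stream[14..15]='6' size=0x6=6, data at stream[17..23]='4iv06t' -> body[4..10], body so far='h7v04iv06t'
Chunk 4: stream[25..26]='0' size=0 (terminator). Final body='h7v04iv06t' (10 bytes)

Answer: 1 3 6 0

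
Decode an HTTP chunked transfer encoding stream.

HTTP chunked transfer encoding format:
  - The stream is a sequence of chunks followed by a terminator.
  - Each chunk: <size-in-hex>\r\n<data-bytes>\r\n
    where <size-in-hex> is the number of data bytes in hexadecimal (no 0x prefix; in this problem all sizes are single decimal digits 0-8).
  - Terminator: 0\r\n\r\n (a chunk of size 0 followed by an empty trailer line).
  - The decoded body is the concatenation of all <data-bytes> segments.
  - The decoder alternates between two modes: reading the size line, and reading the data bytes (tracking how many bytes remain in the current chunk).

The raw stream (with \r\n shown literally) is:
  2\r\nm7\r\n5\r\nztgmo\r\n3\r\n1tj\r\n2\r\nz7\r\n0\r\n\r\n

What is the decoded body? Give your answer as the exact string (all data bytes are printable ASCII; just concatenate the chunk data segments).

Answer: m7ztgmo1tjz7

Derivation:
Chunk 1: stream[0..1]='2' size=0x2=2, data at stream[3..5]='m7' -> body[0..2], body so far='m7'
Chunk 2: stream[7..8]='5' size=0x5=5, data at stream[10..15]='ztgmo' -> body[2..7], body so far='m7ztgmo'
Chunk 3: stream[17..18]='3' size=0x3=3, data at stream[20..23]='1tj' -> body[7..10], body so far='m7ztgmo1tj'
Chunk 4: stream[25..26]='2' size=0x2=2, data at stream[28..30]='z7' -> body[10..12], body so far='m7ztgmo1tjz7'
Chunk 5: stream[32..33]='0' size=0 (terminator). Final body='m7ztgmo1tjz7' (12 bytes)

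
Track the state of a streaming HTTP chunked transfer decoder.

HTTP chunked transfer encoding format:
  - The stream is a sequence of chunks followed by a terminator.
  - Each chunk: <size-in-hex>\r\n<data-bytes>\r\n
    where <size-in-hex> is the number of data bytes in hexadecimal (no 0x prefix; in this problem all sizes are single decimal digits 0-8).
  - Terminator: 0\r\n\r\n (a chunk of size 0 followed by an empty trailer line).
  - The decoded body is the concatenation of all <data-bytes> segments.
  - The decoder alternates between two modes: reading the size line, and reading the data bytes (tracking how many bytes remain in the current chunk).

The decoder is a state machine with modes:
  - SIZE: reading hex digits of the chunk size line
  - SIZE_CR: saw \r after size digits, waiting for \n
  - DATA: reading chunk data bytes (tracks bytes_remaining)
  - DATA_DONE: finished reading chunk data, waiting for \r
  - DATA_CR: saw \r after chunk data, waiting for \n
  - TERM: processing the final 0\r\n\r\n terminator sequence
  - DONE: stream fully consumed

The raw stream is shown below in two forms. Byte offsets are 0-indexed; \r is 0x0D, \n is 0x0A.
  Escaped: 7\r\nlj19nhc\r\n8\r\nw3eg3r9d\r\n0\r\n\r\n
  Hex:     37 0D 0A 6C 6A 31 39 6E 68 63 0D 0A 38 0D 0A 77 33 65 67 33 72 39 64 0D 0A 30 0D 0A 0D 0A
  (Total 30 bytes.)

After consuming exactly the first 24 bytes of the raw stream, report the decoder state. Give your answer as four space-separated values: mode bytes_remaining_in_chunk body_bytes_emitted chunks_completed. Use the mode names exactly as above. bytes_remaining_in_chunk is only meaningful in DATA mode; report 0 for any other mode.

Byte 0 = '7': mode=SIZE remaining=0 emitted=0 chunks_done=0
Byte 1 = 0x0D: mode=SIZE_CR remaining=0 emitted=0 chunks_done=0
Byte 2 = 0x0A: mode=DATA remaining=7 emitted=0 chunks_done=0
Byte 3 = 'l': mode=DATA remaining=6 emitted=1 chunks_done=0
Byte 4 = 'j': mode=DATA remaining=5 emitted=2 chunks_done=0
Byte 5 = '1': mode=DATA remaining=4 emitted=3 chunks_done=0
Byte 6 = '9': mode=DATA remaining=3 emitted=4 chunks_done=0
Byte 7 = 'n': mode=DATA remaining=2 emitted=5 chunks_done=0
Byte 8 = 'h': mode=DATA remaining=1 emitted=6 chunks_done=0
Byte 9 = 'c': mode=DATA_DONE remaining=0 emitted=7 chunks_done=0
Byte 10 = 0x0D: mode=DATA_CR remaining=0 emitted=7 chunks_done=0
Byte 11 = 0x0A: mode=SIZE remaining=0 emitted=7 chunks_done=1
Byte 12 = '8': mode=SIZE remaining=0 emitted=7 chunks_done=1
Byte 13 = 0x0D: mode=SIZE_CR remaining=0 emitted=7 chunks_done=1
Byte 14 = 0x0A: mode=DATA remaining=8 emitted=7 chunks_done=1
Byte 15 = 'w': mode=DATA remaining=7 emitted=8 chunks_done=1
Byte 16 = '3': mode=DATA remaining=6 emitted=9 chunks_done=1
Byte 17 = 'e': mode=DATA remaining=5 emitted=10 chunks_done=1
Byte 18 = 'g': mode=DATA remaining=4 emitted=11 chunks_done=1
Byte 19 = '3': mode=DATA remaining=3 emitted=12 chunks_done=1
Byte 20 = 'r': mode=DATA remaining=2 emitted=13 chunks_done=1
Byte 21 = '9': mode=DATA remaining=1 emitted=14 chunks_done=1
Byte 22 = 'd': mode=DATA_DONE remaining=0 emitted=15 chunks_done=1
Byte 23 = 0x0D: mode=DATA_CR remaining=0 emitted=15 chunks_done=1

Answer: DATA_CR 0 15 1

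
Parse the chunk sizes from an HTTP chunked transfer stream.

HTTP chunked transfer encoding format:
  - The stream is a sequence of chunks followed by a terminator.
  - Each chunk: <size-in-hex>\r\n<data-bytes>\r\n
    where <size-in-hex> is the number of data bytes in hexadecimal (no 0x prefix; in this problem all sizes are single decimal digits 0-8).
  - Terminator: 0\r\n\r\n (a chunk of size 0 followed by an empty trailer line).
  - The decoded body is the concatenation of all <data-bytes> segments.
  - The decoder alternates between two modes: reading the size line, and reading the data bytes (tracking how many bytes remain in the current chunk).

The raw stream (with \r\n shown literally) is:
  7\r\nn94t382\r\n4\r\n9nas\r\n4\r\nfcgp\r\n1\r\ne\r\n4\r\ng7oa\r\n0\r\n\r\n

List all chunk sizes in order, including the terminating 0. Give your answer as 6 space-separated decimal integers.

Chunk 1: stream[0..1]='7' size=0x7=7, data at stream[3..10]='n94t382' -> body[0..7], body so far='n94t382'
Chunk 2: stream[12..13]='4' size=0x4=4, data at stream[15..19]='9nas' -> body[7..11], body so far='n94t3829nas'
Chunk 3: stream[21..22]='4' size=0x4=4, data at stream[24..28]='fcgp' -> body[11..15], body so far='n94t3829nasfcgp'
Chunk 4: stream[30..31]='1' size=0x1=1, data at stream[33..34]='e' -> body[15..16], body so far='n94t3829nasfcgpe'
Chunk 5: stream[36..37]='4' size=0x4=4, data at stream[39..43]='g7oa' -> body[16..20], body so far='n94t3829nasfcgpeg7oa'
Chunk 6: stream[45..46]='0' size=0 (terminator). Final body='n94t3829nasfcgpeg7oa' (20 bytes)

Answer: 7 4 4 1 4 0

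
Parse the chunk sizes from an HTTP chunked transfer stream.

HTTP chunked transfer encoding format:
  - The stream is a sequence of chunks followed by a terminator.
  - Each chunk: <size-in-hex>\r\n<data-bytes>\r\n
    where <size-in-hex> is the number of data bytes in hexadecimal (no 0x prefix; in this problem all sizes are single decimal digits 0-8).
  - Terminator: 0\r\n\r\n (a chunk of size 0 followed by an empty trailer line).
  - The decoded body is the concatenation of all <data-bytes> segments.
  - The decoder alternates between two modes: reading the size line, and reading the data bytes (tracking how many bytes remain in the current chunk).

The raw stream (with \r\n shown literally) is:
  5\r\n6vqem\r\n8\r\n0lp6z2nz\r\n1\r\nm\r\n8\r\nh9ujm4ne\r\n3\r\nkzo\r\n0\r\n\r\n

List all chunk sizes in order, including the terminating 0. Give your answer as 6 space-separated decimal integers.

Chunk 1: stream[0..1]='5' size=0x5=5, data at stream[3..8]='6vqem' -> body[0..5], body so far='6vqem'
Chunk 2: stream[10..11]='8' size=0x8=8, data at stream[13..21]='0lp6z2nz' -> body[5..13], body so far='6vqem0lp6z2nz'
Chunk 3: stream[23..24]='1' size=0x1=1, data at stream[26..27]='m' -> body[13..14], body so far='6vqem0lp6z2nzm'
Chunk 4: stream[29..30]='8' size=0x8=8, data at stream[32..40]='h9ujm4ne' -> body[14..22], body so far='6vqem0lp6z2nzmh9ujm4ne'
Chunk 5: stream[42..43]='3' size=0x3=3, data at stream[45..48]='kzo' -> body[22..25], body so far='6vqem0lp6z2nzmh9ujm4nekzo'
Chunk 6: stream[50..51]='0' size=0 (terminator). Final body='6vqem0lp6z2nzmh9ujm4nekzo' (25 bytes)

Answer: 5 8 1 8 3 0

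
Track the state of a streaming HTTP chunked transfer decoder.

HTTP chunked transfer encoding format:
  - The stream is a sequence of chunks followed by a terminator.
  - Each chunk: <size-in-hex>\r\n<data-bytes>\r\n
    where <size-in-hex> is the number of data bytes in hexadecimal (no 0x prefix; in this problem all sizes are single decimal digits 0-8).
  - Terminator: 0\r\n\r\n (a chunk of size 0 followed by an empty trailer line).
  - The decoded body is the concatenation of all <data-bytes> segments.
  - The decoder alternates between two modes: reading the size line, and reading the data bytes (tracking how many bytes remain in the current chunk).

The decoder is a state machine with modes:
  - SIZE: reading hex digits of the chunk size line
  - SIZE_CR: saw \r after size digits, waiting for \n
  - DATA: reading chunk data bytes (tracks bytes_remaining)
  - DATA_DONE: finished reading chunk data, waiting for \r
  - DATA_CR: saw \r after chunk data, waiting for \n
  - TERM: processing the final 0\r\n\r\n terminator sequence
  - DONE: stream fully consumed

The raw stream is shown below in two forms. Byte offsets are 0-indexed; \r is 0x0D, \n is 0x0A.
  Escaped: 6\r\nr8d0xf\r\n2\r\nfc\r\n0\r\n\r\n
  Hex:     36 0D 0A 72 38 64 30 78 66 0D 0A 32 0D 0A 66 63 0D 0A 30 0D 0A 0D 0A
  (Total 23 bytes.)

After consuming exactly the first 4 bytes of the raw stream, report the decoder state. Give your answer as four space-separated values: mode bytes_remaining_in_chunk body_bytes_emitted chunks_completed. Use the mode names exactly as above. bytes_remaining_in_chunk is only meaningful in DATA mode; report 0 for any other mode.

Answer: DATA 5 1 0

Derivation:
Byte 0 = '6': mode=SIZE remaining=0 emitted=0 chunks_done=0
Byte 1 = 0x0D: mode=SIZE_CR remaining=0 emitted=0 chunks_done=0
Byte 2 = 0x0A: mode=DATA remaining=6 emitted=0 chunks_done=0
Byte 3 = 'r': mode=DATA remaining=5 emitted=1 chunks_done=0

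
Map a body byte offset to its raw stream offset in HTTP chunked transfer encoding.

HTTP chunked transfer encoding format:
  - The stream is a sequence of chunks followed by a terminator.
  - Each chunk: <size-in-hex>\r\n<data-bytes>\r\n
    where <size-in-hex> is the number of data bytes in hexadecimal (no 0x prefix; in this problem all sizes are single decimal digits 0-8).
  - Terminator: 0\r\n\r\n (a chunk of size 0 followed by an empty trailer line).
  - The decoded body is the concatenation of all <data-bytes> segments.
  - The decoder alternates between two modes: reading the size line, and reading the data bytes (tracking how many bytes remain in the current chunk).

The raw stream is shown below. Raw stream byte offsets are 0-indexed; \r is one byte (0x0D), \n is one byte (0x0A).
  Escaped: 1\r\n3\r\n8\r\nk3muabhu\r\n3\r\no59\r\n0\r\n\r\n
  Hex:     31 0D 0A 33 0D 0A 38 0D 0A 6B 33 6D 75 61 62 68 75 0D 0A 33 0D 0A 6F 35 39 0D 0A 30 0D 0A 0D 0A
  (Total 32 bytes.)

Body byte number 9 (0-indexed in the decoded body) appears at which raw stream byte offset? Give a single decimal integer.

Chunk 1: stream[0..1]='1' size=0x1=1, data at stream[3..4]='3' -> body[0..1], body so far='3'
Chunk 2: stream[6..7]='8' size=0x8=8, data at stream[9..17]='k3muabhu' -> body[1..9], body so far='3k3muabhu'
Chunk 3: stream[19..20]='3' size=0x3=3, data at stream[22..25]='o59' -> body[9..12], body so far='3k3muabhuo59'
Chunk 4: stream[27..28]='0' size=0 (terminator). Final body='3k3muabhuo59' (12 bytes)
Body byte 9 at stream offset 22

Answer: 22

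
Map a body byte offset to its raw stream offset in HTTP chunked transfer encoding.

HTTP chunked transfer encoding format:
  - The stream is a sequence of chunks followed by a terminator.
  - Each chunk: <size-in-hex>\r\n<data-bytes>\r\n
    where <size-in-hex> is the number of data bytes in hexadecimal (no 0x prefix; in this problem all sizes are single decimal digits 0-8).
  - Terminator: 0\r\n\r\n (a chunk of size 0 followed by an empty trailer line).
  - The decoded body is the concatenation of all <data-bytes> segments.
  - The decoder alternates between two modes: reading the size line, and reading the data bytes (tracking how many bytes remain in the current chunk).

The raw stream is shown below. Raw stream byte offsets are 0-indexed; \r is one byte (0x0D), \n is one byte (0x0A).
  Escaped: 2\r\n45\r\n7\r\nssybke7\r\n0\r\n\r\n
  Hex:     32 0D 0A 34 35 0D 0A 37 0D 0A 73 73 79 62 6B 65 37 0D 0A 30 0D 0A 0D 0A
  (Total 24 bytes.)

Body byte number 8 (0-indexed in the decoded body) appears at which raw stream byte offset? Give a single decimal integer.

Answer: 16

Derivation:
Chunk 1: stream[0..1]='2' size=0x2=2, data at stream[3..5]='45' -> body[0..2], body so far='45'
Chunk 2: stream[7..8]='7' size=0x7=7, data at stream[10..17]='ssybke7' -> body[2..9], body so far='45ssybke7'
Chunk 3: stream[19..20]='0' size=0 (terminator). Final body='45ssybke7' (9 bytes)
Body byte 8 at stream offset 16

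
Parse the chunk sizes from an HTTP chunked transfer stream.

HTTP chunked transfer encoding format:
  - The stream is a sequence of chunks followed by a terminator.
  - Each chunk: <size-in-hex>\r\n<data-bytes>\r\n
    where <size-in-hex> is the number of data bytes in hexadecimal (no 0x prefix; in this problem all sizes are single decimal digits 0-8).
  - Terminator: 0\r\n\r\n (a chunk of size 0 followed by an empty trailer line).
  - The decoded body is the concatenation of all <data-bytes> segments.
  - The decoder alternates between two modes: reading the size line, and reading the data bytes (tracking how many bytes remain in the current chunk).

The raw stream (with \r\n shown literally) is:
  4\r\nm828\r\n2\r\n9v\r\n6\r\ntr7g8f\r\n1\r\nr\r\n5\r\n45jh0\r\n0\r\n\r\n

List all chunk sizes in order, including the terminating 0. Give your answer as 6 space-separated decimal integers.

Answer: 4 2 6 1 5 0

Derivation:
Chunk 1: stream[0..1]='4' size=0x4=4, data at stream[3..7]='m828' -> body[0..4], body so far='m828'
Chunk 2: stream[9..10]='2' size=0x2=2, data at stream[12..14]='9v' -> body[4..6], body so far='m8289v'
Chunk 3: stream[16..17]='6' size=0x6=6, data at stream[19..25]='tr7g8f' -> body[6..12], body so far='m8289vtr7g8f'
Chunk 4: stream[27..28]='1' size=0x1=1, data at stream[30..31]='r' -> body[12..13], body so far='m8289vtr7g8fr'
Chunk 5: stream[33..34]='5' size=0x5=5, data at stream[36..41]='45jh0' -> body[13..18], body so far='m8289vtr7g8fr45jh0'
Chunk 6: stream[43..44]='0' size=0 (terminator). Final body='m8289vtr7g8fr45jh0' (18 bytes)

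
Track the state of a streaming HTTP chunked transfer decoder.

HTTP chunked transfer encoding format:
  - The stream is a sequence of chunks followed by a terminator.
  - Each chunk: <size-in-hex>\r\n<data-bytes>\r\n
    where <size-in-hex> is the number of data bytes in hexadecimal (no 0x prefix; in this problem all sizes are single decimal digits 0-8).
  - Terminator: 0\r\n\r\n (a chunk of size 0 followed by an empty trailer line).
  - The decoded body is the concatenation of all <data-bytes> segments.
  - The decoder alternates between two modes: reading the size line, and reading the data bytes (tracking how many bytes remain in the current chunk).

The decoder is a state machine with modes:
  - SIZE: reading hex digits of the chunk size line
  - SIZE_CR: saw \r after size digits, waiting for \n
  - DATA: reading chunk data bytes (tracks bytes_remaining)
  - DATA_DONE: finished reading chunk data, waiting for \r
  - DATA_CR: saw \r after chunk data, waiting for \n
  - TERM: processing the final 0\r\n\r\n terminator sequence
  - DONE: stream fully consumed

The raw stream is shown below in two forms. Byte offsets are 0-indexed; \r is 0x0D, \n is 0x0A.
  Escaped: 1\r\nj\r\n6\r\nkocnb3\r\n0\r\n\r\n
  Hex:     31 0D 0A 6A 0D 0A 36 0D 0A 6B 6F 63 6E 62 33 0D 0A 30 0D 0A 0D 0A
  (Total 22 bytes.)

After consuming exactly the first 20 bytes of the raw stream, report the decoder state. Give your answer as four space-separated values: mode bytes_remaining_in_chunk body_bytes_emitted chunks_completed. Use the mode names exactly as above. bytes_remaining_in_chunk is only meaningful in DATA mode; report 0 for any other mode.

Byte 0 = '1': mode=SIZE remaining=0 emitted=0 chunks_done=0
Byte 1 = 0x0D: mode=SIZE_CR remaining=0 emitted=0 chunks_done=0
Byte 2 = 0x0A: mode=DATA remaining=1 emitted=0 chunks_done=0
Byte 3 = 'j': mode=DATA_DONE remaining=0 emitted=1 chunks_done=0
Byte 4 = 0x0D: mode=DATA_CR remaining=0 emitted=1 chunks_done=0
Byte 5 = 0x0A: mode=SIZE remaining=0 emitted=1 chunks_done=1
Byte 6 = '6': mode=SIZE remaining=0 emitted=1 chunks_done=1
Byte 7 = 0x0D: mode=SIZE_CR remaining=0 emitted=1 chunks_done=1
Byte 8 = 0x0A: mode=DATA remaining=6 emitted=1 chunks_done=1
Byte 9 = 'k': mode=DATA remaining=5 emitted=2 chunks_done=1
Byte 10 = 'o': mode=DATA remaining=4 emitted=3 chunks_done=1
Byte 11 = 'c': mode=DATA remaining=3 emitted=4 chunks_done=1
Byte 12 = 'n': mode=DATA remaining=2 emitted=5 chunks_done=1
Byte 13 = 'b': mode=DATA remaining=1 emitted=6 chunks_done=1
Byte 14 = '3': mode=DATA_DONE remaining=0 emitted=7 chunks_done=1
Byte 15 = 0x0D: mode=DATA_CR remaining=0 emitted=7 chunks_done=1
Byte 16 = 0x0A: mode=SIZE remaining=0 emitted=7 chunks_done=2
Byte 17 = '0': mode=SIZE remaining=0 emitted=7 chunks_done=2
Byte 18 = 0x0D: mode=SIZE_CR remaining=0 emitted=7 chunks_done=2
Byte 19 = 0x0A: mode=TERM remaining=0 emitted=7 chunks_done=2

Answer: TERM 0 7 2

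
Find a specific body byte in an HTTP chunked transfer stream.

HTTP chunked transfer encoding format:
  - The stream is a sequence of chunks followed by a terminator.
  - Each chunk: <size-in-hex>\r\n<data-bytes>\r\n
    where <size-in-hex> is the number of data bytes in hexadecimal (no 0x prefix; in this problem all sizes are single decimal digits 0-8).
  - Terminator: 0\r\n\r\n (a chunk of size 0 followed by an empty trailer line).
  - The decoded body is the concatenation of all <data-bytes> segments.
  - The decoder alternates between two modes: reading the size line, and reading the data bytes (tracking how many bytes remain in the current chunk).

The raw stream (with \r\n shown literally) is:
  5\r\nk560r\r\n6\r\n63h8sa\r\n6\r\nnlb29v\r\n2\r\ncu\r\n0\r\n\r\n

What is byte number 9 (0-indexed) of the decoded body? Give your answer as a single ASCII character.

Answer: s

Derivation:
Chunk 1: stream[0..1]='5' size=0x5=5, data at stream[3..8]='k560r' -> body[0..5], body so far='k560r'
Chunk 2: stream[10..11]='6' size=0x6=6, data at stream[13..19]='63h8sa' -> body[5..11], body so far='k560r63h8sa'
Chunk 3: stream[21..22]='6' size=0x6=6, data at stream[24..30]='nlb29v' -> body[11..17], body so far='k560r63h8sanlb29v'
Chunk 4: stream[32..33]='2' size=0x2=2, data at stream[35..37]='cu' -> body[17..19], body so far='k560r63h8sanlb29vcu'
Chunk 5: stream[39..40]='0' size=0 (terminator). Final body='k560r63h8sanlb29vcu' (19 bytes)
Body byte 9 = 's'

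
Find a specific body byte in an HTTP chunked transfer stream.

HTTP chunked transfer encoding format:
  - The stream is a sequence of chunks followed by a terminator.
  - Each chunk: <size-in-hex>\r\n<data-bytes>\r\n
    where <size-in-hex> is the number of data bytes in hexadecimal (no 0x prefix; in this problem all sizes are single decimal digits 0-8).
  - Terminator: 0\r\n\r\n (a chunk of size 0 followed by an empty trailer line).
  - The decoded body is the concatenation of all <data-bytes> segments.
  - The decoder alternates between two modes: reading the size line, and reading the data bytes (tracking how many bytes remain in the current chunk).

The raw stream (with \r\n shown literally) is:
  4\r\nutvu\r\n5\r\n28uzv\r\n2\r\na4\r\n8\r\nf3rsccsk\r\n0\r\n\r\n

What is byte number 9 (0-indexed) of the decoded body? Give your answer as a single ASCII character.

Chunk 1: stream[0..1]='4' size=0x4=4, data at stream[3..7]='utvu' -> body[0..4], body so far='utvu'
Chunk 2: stream[9..10]='5' size=0x5=5, data at stream[12..17]='28uzv' -> body[4..9], body so far='utvu28uzv'
Chunk 3: stream[19..20]='2' size=0x2=2, data at stream[22..24]='a4' -> body[9..11], body so far='utvu28uzva4'
Chunk 4: stream[26..27]='8' size=0x8=8, data at stream[29..37]='f3rsccsk' -> body[11..19], body so far='utvu28uzva4f3rsccsk'
Chunk 5: stream[39..40]='0' size=0 (terminator). Final body='utvu28uzva4f3rsccsk' (19 bytes)
Body byte 9 = 'a'

Answer: a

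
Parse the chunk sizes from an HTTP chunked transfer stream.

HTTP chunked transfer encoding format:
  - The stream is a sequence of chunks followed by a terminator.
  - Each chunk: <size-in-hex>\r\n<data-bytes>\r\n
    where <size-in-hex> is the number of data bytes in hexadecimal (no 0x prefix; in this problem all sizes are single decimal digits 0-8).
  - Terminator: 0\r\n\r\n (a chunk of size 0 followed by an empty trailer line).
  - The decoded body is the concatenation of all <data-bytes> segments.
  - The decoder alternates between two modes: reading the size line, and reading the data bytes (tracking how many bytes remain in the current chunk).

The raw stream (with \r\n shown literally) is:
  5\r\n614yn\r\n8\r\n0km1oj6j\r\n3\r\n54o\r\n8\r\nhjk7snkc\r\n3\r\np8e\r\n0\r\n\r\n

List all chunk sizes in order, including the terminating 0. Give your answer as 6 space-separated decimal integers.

Chunk 1: stream[0..1]='5' size=0x5=5, data at stream[3..8]='614yn' -> body[0..5], body so far='614yn'
Chunk 2: stream[10..11]='8' size=0x8=8, data at stream[13..21]='0km1oj6j' -> body[5..13], body so far='614yn0km1oj6j'
Chunk 3: stream[23..24]='3' size=0x3=3, data at stream[26..29]='54o' -> body[13..16], body so far='614yn0km1oj6j54o'
Chunk 4: stream[31..32]='8' size=0x8=8, data at stream[34..42]='hjk7snkc' -> body[16..24], body so far='614yn0km1oj6j54ohjk7snkc'
Chunk 5: stream[44..45]='3' size=0x3=3, data at stream[47..50]='p8e' -> body[24..27], body so far='614yn0km1oj6j54ohjk7snkcp8e'
Chunk 6: stream[52..53]='0' size=0 (terminator). Final body='614yn0km1oj6j54ohjk7snkcp8e' (27 bytes)

Answer: 5 8 3 8 3 0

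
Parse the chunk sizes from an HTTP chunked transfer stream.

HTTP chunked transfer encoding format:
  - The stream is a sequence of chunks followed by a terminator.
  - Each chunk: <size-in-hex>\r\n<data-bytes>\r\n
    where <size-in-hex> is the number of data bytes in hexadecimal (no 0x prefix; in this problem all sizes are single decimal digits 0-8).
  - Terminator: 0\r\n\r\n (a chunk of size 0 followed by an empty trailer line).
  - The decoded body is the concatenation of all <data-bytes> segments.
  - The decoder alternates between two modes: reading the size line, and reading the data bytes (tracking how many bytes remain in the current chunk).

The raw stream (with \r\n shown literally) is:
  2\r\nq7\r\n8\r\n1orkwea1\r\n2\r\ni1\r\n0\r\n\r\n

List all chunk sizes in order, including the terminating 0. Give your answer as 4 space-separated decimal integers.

Chunk 1: stream[0..1]='2' size=0x2=2, data at stream[3..5]='q7' -> body[0..2], body so far='q7'
Chunk 2: stream[7..8]='8' size=0x8=8, data at stream[10..18]='1orkwea1' -> body[2..10], body so far='q71orkwea1'
Chunk 3: stream[20..21]='2' size=0x2=2, data at stream[23..25]='i1' -> body[10..12], body so far='q71orkwea1i1'
Chunk 4: stream[27..28]='0' size=0 (terminator). Final body='q71orkwea1i1' (12 bytes)

Answer: 2 8 2 0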